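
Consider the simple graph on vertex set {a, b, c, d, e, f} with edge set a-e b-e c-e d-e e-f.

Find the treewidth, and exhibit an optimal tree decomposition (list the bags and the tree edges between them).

Treewidth 1.
One optimal decomposition is:
Bags: B1 = {b, e}  B2 = {c, e}  B3 = {e, f}  B4 = {d, e}  B5 = {a, e}
Tree: B1–B2, B1–B3, B2–B4, B4–B5

Every bag has size at most 2, so the width is 2 − 1 = 1 and tw(G) ≤ 1. Since G has at least one edge (e.g. e–b), it is not an edgeless graph, so tw(G) ≥ 1. The upper and lower bounds meet at 1, so that is the treewidth.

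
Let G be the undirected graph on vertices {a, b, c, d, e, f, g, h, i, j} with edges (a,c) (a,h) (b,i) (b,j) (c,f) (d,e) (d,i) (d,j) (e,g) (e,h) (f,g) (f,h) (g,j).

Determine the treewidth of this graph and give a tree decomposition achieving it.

Treewidth 2.
One optimal decomposition is:
Bags: B1 = {a, c, h}  B2 = {c, f, h}  B3 = {e, f, h}  B4 = {e, f, g}  B5 = {d, e, g}  B6 = {d, g, j}  B7 = {d, i, j}  B8 = {b, i, j}
Tree: B1–B2, B2–B3, B3–B4, B4–B5, B5–B6, B6–B7, B7–B8

The largest bag has 3 vertices, giving width 2; this decomposition certifies tw(G) ≤ 2. Since a–c–f–h–a is a cycle in G, G is not acyclic. Forests are exactly the graphs of treewidth ≤ 1, so tw(G) ≥ 2. Therefore the treewidth is 2.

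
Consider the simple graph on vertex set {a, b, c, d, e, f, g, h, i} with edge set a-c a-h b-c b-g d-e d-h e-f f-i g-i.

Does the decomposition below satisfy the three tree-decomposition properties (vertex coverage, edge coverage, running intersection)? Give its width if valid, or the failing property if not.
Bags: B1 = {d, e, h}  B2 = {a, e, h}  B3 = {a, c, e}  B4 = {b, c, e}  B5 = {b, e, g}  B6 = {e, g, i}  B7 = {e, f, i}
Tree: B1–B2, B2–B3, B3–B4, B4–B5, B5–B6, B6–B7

Checking the three conditions: (i) the bags cover all of {a, b, c, d, e, f, g, h, i}; (ii) for each edge, some bag contains both endpoints; (iii) the bags containing any fixed vertex form a subtree. All hold, so the decomposition is valid with width 3 − 1 = 2.

Yes; width 2.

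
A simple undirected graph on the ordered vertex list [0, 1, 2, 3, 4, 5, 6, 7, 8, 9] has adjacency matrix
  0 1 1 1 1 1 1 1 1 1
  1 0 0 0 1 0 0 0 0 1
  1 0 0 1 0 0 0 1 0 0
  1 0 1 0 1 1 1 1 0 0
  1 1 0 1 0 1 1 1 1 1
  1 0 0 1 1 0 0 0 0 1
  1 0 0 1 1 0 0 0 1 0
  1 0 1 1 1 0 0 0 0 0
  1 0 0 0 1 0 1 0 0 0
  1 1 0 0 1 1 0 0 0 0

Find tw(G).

A width-3 tree decomposition is:
Bags: B1 = {0, 3, 4, 7}  B2 = {0, 3, 4, 5}  B3 = {0, 3, 4, 6}  B4 = {0, 4, 6, 8}  B5 = {0, 4, 5, 9}  B6 = {0, 1, 4, 9}  B7 = {0, 2, 3, 7}
Tree: B1–B2, B1–B3, B3–B4, B2–B5, B5–B6, B1–B7
The largest bag has 4 vertices, giving width 3; this decomposition certifies tw(G) ≤ 3. Conversely, {0, 2, 3, 7} is a clique of size 4, and the vertices of any clique must share a bag in every tree decomposition; so some bag has ≥ 4 vertices and tw(G) ≥ 3. Therefore the treewidth is 3.

3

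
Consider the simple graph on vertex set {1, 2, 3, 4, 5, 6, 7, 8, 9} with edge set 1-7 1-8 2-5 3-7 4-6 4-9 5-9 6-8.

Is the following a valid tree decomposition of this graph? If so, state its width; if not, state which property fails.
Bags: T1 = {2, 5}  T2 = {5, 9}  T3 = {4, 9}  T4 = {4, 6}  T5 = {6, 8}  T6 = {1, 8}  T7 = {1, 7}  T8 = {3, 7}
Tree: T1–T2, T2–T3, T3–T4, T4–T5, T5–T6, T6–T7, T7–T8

Yes; width 1.

Checking the three conditions: (i) the bags cover all of {1, 2, 3, 4, 5, 6, 7, 8, 9}; (ii) for each edge, some bag contains both endpoints; (iii) the bags containing any fixed vertex form a subtree. All hold, so the decomposition is valid with width 2 − 1 = 1.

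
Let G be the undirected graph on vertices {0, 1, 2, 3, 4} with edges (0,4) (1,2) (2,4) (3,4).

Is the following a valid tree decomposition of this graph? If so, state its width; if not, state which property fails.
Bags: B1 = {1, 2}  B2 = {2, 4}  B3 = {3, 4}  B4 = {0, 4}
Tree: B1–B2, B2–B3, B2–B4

Vertex coverage: the bags together contain {0, 1, 2, 3, 4}, the full vertex set. Edge coverage: each edge of G has both endpoints in at least one bag. Running intersection: for every vertex, the bags containing it form a connected subtree. All three properties hold, so this is a valid tree decomposition of width max|bag| − 1 = 1, and hence tw(G) ≤ 1.

Yes; width 1.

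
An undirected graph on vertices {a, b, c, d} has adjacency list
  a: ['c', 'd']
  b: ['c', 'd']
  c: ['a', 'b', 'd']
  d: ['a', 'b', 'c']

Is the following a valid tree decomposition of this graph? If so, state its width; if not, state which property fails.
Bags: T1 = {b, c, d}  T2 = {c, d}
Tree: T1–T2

No — vertex a appears in no bag.

A tree decomposition must satisfy three properties: every vertex lies in some bag; for every edge, both endpoints lie together in some bag; and for every vertex, the bags containing it form a connected subtree. Here vertex a appears in no bag, so the decomposition is invalid.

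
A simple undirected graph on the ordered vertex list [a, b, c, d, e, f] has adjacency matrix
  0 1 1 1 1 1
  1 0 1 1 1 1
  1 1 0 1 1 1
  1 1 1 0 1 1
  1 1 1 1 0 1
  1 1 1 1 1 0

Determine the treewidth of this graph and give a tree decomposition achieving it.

Treewidth 5.
Bags: B1 = {a, b, c, d, e, f}
Tree: (single bag)

With just one bag of size 6, the width is 6 − 1 = 5, so tw(G) ≤ 5. Conversely, {a, b, c, d, e, f} is a clique of size 6, and the vertices of any clique must share a bag in every tree decomposition; so some bag has ≥ 6 vertices and tw(G) ≥ 5. Therefore the treewidth is 5.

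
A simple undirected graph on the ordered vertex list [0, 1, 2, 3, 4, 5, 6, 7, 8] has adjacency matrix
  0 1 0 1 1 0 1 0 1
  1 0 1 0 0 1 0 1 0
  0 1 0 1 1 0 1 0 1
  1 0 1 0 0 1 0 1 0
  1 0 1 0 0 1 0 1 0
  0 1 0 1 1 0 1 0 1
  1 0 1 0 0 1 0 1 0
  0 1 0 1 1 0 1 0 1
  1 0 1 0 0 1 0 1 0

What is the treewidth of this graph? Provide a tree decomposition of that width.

Each bag holds 5 vertices, so the decomposition has width 4, which upper-bounds the treewidth. For the lower bound: the 5 vertex sets {2,3}, {4,7}, {0,6}, {5}, {1} are disjoint, each induces a connected subgraph, and every pair is joined by at least one edge of G. Contracting each set to a single vertex therefore yields K_{5} as a minor, and since treewidth is minor-monotone, tw(G) ≥ tw(K_{5}) = 4. The upper and lower bounds meet at 4, so that is the treewidth.

Treewidth 4.
One optimal decomposition is:
Bags: B1 = {0, 2, 3, 5, 7}  B2 = {0, 2, 4, 5, 7}  B3 = {0, 2, 5, 6, 7}  B4 = {0, 1, 2, 5, 7}  B5 = {0, 2, 5, 7, 8}
Tree: B1–B2, B2–B3, B3–B4, B4–B5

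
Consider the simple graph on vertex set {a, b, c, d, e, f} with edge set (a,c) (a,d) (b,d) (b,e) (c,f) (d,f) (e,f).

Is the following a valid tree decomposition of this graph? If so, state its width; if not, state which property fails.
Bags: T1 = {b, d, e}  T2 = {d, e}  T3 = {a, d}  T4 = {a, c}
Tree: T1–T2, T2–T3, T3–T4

A tree decomposition must satisfy three properties: every vertex lies in some bag; for every edge, both endpoints lie together in some bag; and for every vertex, the bags containing it form a connected subtree. Here vertex f appears in no bag, so the decomposition is invalid.

No — vertex f appears in no bag.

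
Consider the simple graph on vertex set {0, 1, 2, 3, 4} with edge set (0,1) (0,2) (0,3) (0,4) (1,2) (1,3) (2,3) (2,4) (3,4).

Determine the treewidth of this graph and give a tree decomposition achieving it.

Every bag has size at most 4, so the width is 4 − 1 = 3 and tw(G) ≤ 3. On the other hand G contains the 4-clique {0, 1, 2, 3}. A clique must lie in a single bag of any decomposition, so no decomposition can have width below 3. The upper and lower bounds meet at 3, so that is the treewidth.

Treewidth 3.
One such decomposition:
Bags: B1 = {0, 1, 2, 3}  B2 = {0, 2, 3, 4}
Tree: B1–B2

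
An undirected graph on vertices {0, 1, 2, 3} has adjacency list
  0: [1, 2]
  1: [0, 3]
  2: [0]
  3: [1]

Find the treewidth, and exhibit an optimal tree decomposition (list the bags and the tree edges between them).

Every bag has size at most 2, so the width is 2 − 1 = 1 and tw(G) ≤ 1. G has an edge, so its treewidth is at least 1. Hence tw(G) = 1 exactly.

Treewidth 1.
One such decomposition:
Bags: B1 = {1, 3}  B2 = {0, 1}  B3 = {0, 2}
Tree: B1–B2, B2–B3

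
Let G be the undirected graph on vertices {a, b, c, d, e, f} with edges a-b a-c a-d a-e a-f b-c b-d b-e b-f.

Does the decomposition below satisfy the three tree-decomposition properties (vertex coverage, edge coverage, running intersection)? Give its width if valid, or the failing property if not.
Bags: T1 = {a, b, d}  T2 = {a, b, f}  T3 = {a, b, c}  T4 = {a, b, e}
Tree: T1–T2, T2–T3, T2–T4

Yes; width 2.

Every vertex of G appears in some bag (union = {a, b, c, d, e, f}); every edge is covered by a bag; and for each vertex v the set of bags containing v is connected in the bag tree. The decomposition is therefore valid. The largest bag has 3 vertices, so the width is 2.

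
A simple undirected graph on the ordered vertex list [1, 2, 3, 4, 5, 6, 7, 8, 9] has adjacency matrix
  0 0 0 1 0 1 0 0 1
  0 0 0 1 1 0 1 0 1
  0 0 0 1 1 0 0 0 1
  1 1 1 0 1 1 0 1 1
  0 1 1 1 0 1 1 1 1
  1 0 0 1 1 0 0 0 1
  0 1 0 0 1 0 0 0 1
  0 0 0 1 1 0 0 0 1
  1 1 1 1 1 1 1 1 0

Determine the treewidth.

A width-3 tree decomposition is:
Bags: B1 = {2, 4, 5, 9}  B2 = {4, 5, 8, 9}  B3 = {4, 5, 6, 9}  B4 = {2, 5, 7, 9}  B5 = {1, 4, 6, 9}  B6 = {3, 4, 5, 9}
Tree: B1–B2, B1–B3, B1–B4, B3–B5, B2–B6
Every bag has size at most 4, so the width is 4 − 1 = 3 and tw(G) ≤ 3. Conversely, {1, 4, 6, 9} is a clique of size 4, and the vertices of any clique must share a bag in every tree decomposition; so some bag has ≥ 4 vertices and tw(G) ≥ 3. The upper and lower bounds meet at 3, so that is the treewidth.

3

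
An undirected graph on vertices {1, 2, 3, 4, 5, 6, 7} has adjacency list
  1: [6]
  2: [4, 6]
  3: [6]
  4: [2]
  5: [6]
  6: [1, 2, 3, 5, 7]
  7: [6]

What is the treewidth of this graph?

A width-1 tree decomposition is:
Bags: B1 = {6, 7}  B2 = {2, 6}  B3 = {3, 6}  B4 = {5, 6}  B5 = {1, 6}  B6 = {2, 4}
Tree: B1–B2, B1–B3, B3–B4, B2–B5, B2–B6
Every bag has size at most 2, so the width is 2 − 1 = 1 and tw(G) ≤ 1. G has an edge, so its treewidth is at least 1. Therefore the treewidth is 1.

1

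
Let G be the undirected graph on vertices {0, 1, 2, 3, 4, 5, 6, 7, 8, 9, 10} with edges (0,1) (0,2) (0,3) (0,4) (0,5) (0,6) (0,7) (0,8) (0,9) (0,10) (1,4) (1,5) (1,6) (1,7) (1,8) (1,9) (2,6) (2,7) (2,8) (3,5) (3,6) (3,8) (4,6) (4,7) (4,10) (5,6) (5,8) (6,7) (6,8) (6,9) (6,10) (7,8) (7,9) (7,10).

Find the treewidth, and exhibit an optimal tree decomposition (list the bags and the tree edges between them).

Treewidth 4.
One such decomposition:
Bags: B1 = {0, 1, 4, 6, 7}  B2 = {0, 1, 6, 7, 8}  B3 = {0, 1, 5, 6, 8}  B4 = {0, 4, 6, 7, 10}  B5 = {0, 3, 5, 6, 8}  B6 = {0, 1, 6, 7, 9}  B7 = {0, 2, 6, 7, 8}
Tree: B1–B2, B2–B3, B1–B4, B3–B5, B2–B6, B2–B7

Every bag has size at most 5, so the width is 5 − 1 = 4 and tw(G) ≤ 4. On the other hand G contains the 5-clique {0, 3, 5, 6, 8}. A clique must lie in a single bag of any decomposition, so no decomposition can have width below 4. The upper and lower bounds meet at 4, so that is the treewidth.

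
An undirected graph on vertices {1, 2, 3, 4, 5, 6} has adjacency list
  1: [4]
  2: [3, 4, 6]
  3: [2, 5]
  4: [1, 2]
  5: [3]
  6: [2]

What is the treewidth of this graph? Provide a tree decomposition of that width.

The largest bag has 2 vertices, giving width 1; this decomposition certifies tw(G) ≤ 1. Since G has at least one edge (e.g. 6–2), it is not an edgeless graph, so tw(G) ≥ 1. Hence tw(G) = 1 exactly.

Treewidth 1.
Bags: B1 = {2, 6}  B2 = {2, 4}  B3 = {2, 3}  B4 = {3, 5}  B5 = {1, 4}
Tree: B1–B2, B2–B3, B3–B4, B2–B5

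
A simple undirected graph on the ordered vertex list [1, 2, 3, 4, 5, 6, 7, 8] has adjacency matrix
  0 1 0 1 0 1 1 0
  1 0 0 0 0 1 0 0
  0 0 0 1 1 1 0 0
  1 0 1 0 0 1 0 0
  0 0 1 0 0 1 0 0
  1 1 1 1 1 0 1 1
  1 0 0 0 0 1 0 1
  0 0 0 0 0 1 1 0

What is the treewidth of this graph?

A width-2 tree decomposition is:
Bags: B1 = {1, 2, 6}  B2 = {1, 6, 7}  B3 = {1, 4, 6}  B4 = {3, 4, 6}  B5 = {3, 5, 6}  B6 = {6, 7, 8}
Tree: B1–B2, B2–B3, B3–B4, B4–B5, B2–B6
The largest bag has 3 vertices, giving width 2; this decomposition certifies tw(G) ≤ 2. Conversely, {6, 7, 8} is a clique of size 3, and the vertices of any clique must share a bag in every tree decomposition; so some bag has ≥ 3 vertices and tw(G) ≥ 2. The upper and lower bounds meet at 2, so that is the treewidth.

2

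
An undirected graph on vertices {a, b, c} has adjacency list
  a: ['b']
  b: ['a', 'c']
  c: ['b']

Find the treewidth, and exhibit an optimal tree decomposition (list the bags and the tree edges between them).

Every bag has size at most 2, so the width is 2 − 1 = 1 and tw(G) ≤ 1. G has an edge, so its treewidth is at least 1. Combining the bounds, tw(G) = 1.

Treewidth 1.
One optimal decomposition is:
Bags: B1 = {a, b}  B2 = {b, c}
Tree: B1–B2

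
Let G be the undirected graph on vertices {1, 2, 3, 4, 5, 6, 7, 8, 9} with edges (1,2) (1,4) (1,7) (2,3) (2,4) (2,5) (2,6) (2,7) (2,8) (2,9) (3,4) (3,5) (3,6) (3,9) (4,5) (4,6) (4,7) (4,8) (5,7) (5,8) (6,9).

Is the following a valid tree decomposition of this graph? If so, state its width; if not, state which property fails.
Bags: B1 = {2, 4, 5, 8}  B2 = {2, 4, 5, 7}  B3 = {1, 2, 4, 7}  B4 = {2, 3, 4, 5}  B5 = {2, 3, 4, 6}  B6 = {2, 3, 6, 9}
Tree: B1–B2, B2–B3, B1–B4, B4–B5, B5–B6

Yes; width 3.

Vertex coverage: the bags together contain {1, 2, 3, 4, 5, 6, 7, 8, 9}, the full vertex set. Edge coverage: each edge of G has both endpoints in at least one bag. Running intersection: for every vertex, the bags containing it form a connected subtree. All three properties hold, so this is a valid tree decomposition of width max|bag| − 1 = 3, and hence tw(G) ≤ 3.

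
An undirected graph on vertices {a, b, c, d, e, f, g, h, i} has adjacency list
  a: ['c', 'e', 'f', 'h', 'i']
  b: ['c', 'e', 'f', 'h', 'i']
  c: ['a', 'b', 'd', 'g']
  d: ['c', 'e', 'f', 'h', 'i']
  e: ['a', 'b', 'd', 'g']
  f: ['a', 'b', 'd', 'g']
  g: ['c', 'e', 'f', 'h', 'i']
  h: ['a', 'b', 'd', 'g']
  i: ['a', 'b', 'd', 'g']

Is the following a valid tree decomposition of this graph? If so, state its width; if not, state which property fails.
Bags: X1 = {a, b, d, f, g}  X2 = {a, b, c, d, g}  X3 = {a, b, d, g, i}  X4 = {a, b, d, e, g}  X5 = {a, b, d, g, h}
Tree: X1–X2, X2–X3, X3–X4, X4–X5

Checking the three conditions: (i) the bags cover all of {a, b, c, d, e, f, g, h, i}; (ii) for each edge, some bag contains both endpoints; (iii) the bags containing any fixed vertex form a subtree. All hold, so the decomposition is valid with width 5 − 1 = 4.

Yes; width 4.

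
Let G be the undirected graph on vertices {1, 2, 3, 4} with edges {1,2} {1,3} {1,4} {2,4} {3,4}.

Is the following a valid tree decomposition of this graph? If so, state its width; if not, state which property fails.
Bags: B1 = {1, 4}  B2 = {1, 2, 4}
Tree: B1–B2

No — vertex 3 appears in no bag.

A tree decomposition must satisfy three properties: every vertex lies in some bag; for every edge, both endpoints lie together in some bag; and for every vertex, the bags containing it form a connected subtree. Here vertex 3 appears in no bag, so the decomposition is invalid.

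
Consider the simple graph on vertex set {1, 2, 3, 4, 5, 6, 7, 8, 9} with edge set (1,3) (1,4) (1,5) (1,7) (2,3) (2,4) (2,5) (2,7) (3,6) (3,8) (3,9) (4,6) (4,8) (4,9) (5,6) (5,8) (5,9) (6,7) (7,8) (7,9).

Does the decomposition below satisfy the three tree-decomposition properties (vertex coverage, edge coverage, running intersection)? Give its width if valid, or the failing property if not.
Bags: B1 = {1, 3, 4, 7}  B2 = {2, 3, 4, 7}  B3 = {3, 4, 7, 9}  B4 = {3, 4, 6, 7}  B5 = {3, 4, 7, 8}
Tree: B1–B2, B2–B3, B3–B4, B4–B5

A tree decomposition must satisfy three properties: every vertex lies in some bag; for every edge, both endpoints lie together in some bag; and for every vertex, the bags containing it form a connected subtree. Here vertex 5 appears in no bag, so the decomposition is invalid.

No — vertex 5 appears in no bag.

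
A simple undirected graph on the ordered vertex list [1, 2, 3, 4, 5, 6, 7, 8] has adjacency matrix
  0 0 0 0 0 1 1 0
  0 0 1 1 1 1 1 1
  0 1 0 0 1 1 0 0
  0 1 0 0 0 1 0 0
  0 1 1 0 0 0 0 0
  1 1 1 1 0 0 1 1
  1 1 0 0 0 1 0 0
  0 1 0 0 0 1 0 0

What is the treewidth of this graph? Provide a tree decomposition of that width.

The largest bag has 3 vertices, giving width 2; this decomposition certifies tw(G) ≤ 2. For the lower bound, the 3 vertices {1, 6, 7} are pairwise adjacent, and any tree decomposition puts a clique entirely inside one bag — forcing width ≥ 2. Combining the bounds, tw(G) = 2.

Treewidth 2.
Bags: B1 = {2, 6, 7}  B2 = {2, 3, 6}  B3 = {1, 6, 7}  B4 = {2, 3, 5}  B5 = {2, 4, 6}  B6 = {2, 6, 8}
Tree: B1–B2, B1–B3, B2–B4, B1–B5, B1–B6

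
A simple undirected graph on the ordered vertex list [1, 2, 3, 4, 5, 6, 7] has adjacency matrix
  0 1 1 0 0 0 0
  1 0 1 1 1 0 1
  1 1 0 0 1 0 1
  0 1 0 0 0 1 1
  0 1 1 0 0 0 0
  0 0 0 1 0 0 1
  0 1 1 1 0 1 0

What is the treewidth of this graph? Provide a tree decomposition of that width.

Treewidth 2.
Bags: B1 = {2, 3, 7}  B2 = {1, 2, 3}  B3 = {2, 3, 5}  B4 = {2, 4, 7}  B5 = {4, 6, 7}
Tree: B1–B2, B1–B3, B1–B4, B4–B5

Every bag has size at most 3, so the width is 3 − 1 = 2 and tw(G) ≤ 2. On the other hand G contains the 3-clique {1, 2, 3}. A clique must lie in a single bag of any decomposition, so no decomposition can have width below 2. The upper and lower bounds meet at 2, so that is the treewidth.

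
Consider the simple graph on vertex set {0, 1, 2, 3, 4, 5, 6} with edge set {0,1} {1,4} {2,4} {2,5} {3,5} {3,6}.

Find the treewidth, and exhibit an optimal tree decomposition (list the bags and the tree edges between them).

Each bag holds 2 vertices, so the decomposition has width 1, which upper-bounds the treewidth. Since G has at least one edge (e.g. 6–3), it is not an edgeless graph, so tw(G) ≥ 1. Hence tw(G) = 1 exactly.

Treewidth 1.
Bags: B1 = {3, 6}  B2 = {3, 5}  B3 = {2, 5}  B4 = {2, 4}  B5 = {1, 4}  B6 = {0, 1}
Tree: B1–B2, B2–B3, B3–B4, B4–B5, B5–B6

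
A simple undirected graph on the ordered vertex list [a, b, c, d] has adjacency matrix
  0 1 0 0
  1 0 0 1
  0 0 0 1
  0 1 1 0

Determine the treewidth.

1

A width-1 tree decomposition is:
Bags: B1 = {b, d}  B2 = {c, d}  B3 = {a, b}
Tree: B1–B2, B1–B3
Every bag has size at most 2, so the width is 2 − 1 = 1 and tw(G) ≤ 1. G has an edge, so its treewidth is at least 1. The upper and lower bounds meet at 1, so that is the treewidth.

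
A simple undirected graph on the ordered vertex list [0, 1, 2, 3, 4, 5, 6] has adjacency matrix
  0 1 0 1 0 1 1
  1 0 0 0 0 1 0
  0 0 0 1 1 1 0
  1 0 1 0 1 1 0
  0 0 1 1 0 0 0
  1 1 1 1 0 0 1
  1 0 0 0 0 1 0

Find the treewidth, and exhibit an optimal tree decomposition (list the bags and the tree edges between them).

Treewidth 2.
One optimal decomposition is:
Bags: B1 = {2, 3, 4}  B2 = {2, 3, 5}  B3 = {0, 3, 5}  B4 = {0, 1, 5}  B5 = {0, 5, 6}
Tree: B1–B2, B2–B3, B3–B4, B4–B5

Each bag holds 3 vertices, so the decomposition has width 2, which upper-bounds the treewidth. On the other hand G contains the 3-clique {2, 3, 4}. A clique must lie in a single bag of any decomposition, so no decomposition can have width below 2. Hence tw(G) = 2 exactly.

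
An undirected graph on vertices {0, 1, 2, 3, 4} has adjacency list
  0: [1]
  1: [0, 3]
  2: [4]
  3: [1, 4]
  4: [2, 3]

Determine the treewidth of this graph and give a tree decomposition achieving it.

Treewidth 1.
One optimal decomposition is:
Bags: B1 = {1, 3}  B2 = {3, 4}  B3 = {0, 1}  B4 = {2, 4}
Tree: B1–B2, B1–B3, B2–B4

Each bag holds 2 vertices, so the decomposition has width 1, which upper-bounds the treewidth. Since G has at least one edge (e.g. 3–1), it is not an edgeless graph, so tw(G) ≥ 1. Therefore the treewidth is 1.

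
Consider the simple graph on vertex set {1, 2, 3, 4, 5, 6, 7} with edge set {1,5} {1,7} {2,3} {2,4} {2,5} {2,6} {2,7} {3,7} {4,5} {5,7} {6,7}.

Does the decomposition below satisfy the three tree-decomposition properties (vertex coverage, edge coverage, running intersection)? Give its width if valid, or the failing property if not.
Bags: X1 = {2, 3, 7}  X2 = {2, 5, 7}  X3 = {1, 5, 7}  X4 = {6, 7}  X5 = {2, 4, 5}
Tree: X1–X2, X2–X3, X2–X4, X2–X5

No — edge (2,6) lies in no bag.

A tree decomposition must satisfy three properties: every vertex lies in some bag; for every edge, both endpoints lie together in some bag; and for every vertex, the bags containing it form a connected subtree. Here edge (2,6) lies in no bag, so the decomposition is invalid.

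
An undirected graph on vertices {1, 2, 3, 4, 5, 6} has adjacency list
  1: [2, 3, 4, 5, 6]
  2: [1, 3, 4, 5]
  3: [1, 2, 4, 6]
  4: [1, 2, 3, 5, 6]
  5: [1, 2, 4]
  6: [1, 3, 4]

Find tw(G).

A width-3 tree decomposition is:
Bags: B1 = {1, 2, 3, 4}  B2 = {1, 2, 4, 5}  B3 = {1, 3, 4, 6}
Tree: B1–B2, B1–B3
Every bag has size at most 4, so the width is 4 − 1 = 3 and tw(G) ≤ 3. On the other hand G contains the 4-clique {1, 2, 3, 4}. A clique must lie in a single bag of any decomposition, so no decomposition can have width below 3. Therefore the treewidth is 3.

3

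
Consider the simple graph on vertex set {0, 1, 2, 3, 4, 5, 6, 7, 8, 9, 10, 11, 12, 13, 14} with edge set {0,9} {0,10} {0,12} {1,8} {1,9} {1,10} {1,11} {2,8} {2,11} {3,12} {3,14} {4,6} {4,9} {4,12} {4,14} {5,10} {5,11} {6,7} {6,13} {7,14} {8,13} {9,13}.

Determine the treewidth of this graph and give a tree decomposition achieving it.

The largest bag has 4 vertices, giving width 3; this decomposition certifies tw(G) ≤ 3. For the lower bound: the 4 vertex sets {2,5,11}, {10}, {1}, {0,8,9,13} are disjoint, each induces a connected subgraph, and every pair is joined by at least one edge of G. Contracting each set to a single vertex therefore yields K_{4} as a minor, and since treewidth is minor-monotone, tw(G) ≥ tw(K_{4}) = 3. Hence tw(G) = 3 exactly.

Treewidth 3.
One such decomposition:
Bags: B1 = {2, 5, 10, 11}  B2 = {1, 2, 10, 11}  B3 = {1, 2, 8, 10}  B4 = {0, 1, 8, 10}  B5 = {0, 1, 8, 9}  B6 = {0, 8, 9, 13}  B7 = {0, 9, 12, 13}  B8 = {4, 9, 12, 13}  B9 = {4, 6, 12, 13}  B10 = {3, 4, 6, 12}  B11 = {3, 4, 6, 14}  B12 = {3, 6, 7, 14}
Tree: B1–B2, B2–B3, B3–B4, B4–B5, B5–B6, B6–B7, B7–B8, B8–B9, B9–B10, B10–B11, B11–B12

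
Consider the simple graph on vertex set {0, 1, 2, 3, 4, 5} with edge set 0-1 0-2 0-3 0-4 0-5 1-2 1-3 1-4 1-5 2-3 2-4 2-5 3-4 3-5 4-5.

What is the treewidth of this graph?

5

A width-5 tree decomposition is:
Bags: B1 = {0, 1, 2, 3, 4, 5}
Tree: (single bag)
A single bag containing all 6 vertices is trivially a valid decomposition of width 5. For the lower bound, the 6 vertices {0, 1, 2, 3, 4, 5} are pairwise adjacent, and any tree decomposition puts a clique entirely inside one bag — forcing width ≥ 5. Combining the bounds, tw(G) = 5.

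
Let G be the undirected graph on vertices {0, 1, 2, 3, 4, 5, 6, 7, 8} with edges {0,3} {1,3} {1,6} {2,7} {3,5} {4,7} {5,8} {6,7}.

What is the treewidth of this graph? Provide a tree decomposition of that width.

Treewidth 1.
One optimal decomposition is:
Bags: B1 = {1, 3}  B2 = {1, 6}  B3 = {6, 7}  B4 = {3, 5}  B5 = {4, 7}  B6 = {5, 8}  B7 = {2, 7}  B8 = {0, 3}
Tree: B1–B2, B2–B3, B1–B4, B3–B5, B4–B6, B3–B7, B1–B8

The largest bag has 2 vertices, giving width 1; this decomposition certifies tw(G) ≤ 1. G has an edge, so its treewidth is at least 1. The upper and lower bounds meet at 1, so that is the treewidth.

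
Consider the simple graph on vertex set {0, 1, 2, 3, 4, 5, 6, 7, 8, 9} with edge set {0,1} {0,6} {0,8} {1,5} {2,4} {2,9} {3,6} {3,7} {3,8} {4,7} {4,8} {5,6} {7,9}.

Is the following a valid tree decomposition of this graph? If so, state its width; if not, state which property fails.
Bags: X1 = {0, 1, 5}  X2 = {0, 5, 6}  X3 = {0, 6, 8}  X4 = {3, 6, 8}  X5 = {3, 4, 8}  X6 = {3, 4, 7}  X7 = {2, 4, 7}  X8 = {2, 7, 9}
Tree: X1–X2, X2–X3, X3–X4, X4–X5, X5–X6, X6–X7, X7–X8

Yes; width 2.

Checking the three conditions: (i) the bags cover all of {0, 1, 2, 3, 4, 5, 6, 7, 8, 9}; (ii) for each edge, some bag contains both endpoints; (iii) the bags containing any fixed vertex form a subtree. All hold, so the decomposition is valid with width 3 − 1 = 2.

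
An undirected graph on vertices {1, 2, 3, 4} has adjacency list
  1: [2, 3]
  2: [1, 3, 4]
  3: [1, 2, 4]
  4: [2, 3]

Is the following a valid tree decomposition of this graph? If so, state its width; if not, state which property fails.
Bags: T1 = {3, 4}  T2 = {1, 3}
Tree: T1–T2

No — vertex 2 appears in no bag.

A tree decomposition must satisfy three properties: every vertex lies in some bag; for every edge, both endpoints lie together in some bag; and for every vertex, the bags containing it form a connected subtree. Here vertex 2 appears in no bag, so the decomposition is invalid.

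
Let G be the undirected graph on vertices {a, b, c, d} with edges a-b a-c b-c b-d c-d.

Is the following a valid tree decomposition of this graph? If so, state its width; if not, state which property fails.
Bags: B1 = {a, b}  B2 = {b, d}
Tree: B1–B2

No — vertex c appears in no bag.

A tree decomposition must satisfy three properties: every vertex lies in some bag; for every edge, both endpoints lie together in some bag; and for every vertex, the bags containing it form a connected subtree. Here vertex c appears in no bag, so the decomposition is invalid.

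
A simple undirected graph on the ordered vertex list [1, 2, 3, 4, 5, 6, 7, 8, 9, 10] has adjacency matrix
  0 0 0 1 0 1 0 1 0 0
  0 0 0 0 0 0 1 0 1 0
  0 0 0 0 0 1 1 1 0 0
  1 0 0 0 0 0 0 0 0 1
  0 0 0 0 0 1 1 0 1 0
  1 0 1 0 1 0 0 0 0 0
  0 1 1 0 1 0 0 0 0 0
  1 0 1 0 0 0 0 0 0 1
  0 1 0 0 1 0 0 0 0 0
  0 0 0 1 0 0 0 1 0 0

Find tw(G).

2

A width-2 tree decomposition is:
Bags: B1 = {1, 4, 10}  B2 = {1, 8, 10}  B3 = {1, 6, 8}  B4 = {3, 6, 8}  B5 = {3, 5, 6}  B6 = {3, 5, 7}  B7 = {5, 7, 9}  B8 = {2, 7, 9}
Tree: B1–B2, B2–B3, B3–B4, B4–B5, B5–B6, B6–B7, B7–B8
Each bag holds 3 vertices, so the decomposition has width 2, which upper-bounds the treewidth. The edges 4–10–8–1–4 form a cycle, so G is not a tree and its treewidth is at least 2. Combining the bounds, tw(G) = 2.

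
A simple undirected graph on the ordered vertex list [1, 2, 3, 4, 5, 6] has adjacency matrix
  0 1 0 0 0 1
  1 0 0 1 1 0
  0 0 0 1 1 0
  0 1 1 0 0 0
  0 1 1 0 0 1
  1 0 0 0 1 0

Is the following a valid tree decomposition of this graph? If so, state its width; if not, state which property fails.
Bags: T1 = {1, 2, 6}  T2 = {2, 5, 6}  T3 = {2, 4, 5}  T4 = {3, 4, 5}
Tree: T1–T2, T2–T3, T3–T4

Checking the three conditions: (i) the bags cover all of {1, 2, 3, 4, 5, 6}; (ii) for each edge, some bag contains both endpoints; (iii) the bags containing any fixed vertex form a subtree. All hold, so the decomposition is valid with width 3 − 1 = 2.

Yes; width 2.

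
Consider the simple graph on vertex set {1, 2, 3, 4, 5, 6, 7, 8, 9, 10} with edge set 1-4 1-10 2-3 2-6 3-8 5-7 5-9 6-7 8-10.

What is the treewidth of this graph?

A width-1 tree decomposition is:
Bags: B1 = {1, 4}  B2 = {1, 10}  B3 = {8, 10}  B4 = {3, 8}  B5 = {2, 3}  B6 = {2, 6}  B7 = {6, 7}  B8 = {5, 7}  B9 = {5, 9}
Tree: B1–B2, B2–B3, B3–B4, B4–B5, B5–B6, B6–B7, B7–B8, B8–B9
Each bag holds 2 vertices, so the decomposition has width 1, which upper-bounds the treewidth. G has an edge, so its treewidth is at least 1. Therefore the treewidth is 1.

1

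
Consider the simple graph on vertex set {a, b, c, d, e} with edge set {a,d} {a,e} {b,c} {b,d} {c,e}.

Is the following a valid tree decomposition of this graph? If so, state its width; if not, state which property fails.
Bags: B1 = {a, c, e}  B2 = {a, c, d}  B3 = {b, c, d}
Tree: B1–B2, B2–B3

Every vertex of G appears in some bag (union = {a, b, c, d, e}); every edge is covered by a bag; and for each vertex v the set of bags containing v is connected in the bag tree. The decomposition is therefore valid. The largest bag has 3 vertices, so the width is 2.

Yes; width 2.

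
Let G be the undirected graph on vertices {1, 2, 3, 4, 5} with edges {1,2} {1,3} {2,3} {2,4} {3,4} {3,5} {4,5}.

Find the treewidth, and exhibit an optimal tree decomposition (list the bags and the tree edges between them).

Treewidth 2.
One optimal decomposition is:
Bags: B1 = {2, 3, 4}  B2 = {1, 2, 3}  B3 = {3, 4, 5}
Tree: B1–B2, B1–B3

The largest bag has 3 vertices, giving width 2; this decomposition certifies tw(G) ≤ 2. For the lower bound, the 3 vertices {1, 2, 3} are pairwise adjacent, and any tree decomposition puts a clique entirely inside one bag — forcing width ≥ 2. Hence tw(G) = 2 exactly.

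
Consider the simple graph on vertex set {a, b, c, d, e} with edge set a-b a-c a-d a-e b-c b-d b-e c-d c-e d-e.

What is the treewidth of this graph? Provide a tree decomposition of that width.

Treewidth 4.
Bags: B1 = {a, b, c, d, e}
Tree: (single bag)

A single bag containing all 5 vertices is trivially a valid decomposition of width 4. For the lower bound, the 5 vertices {a, b, c, d, e} are pairwise adjacent, and any tree decomposition puts a clique entirely inside one bag — forcing width ≥ 4. Hence tw(G) = 4 exactly.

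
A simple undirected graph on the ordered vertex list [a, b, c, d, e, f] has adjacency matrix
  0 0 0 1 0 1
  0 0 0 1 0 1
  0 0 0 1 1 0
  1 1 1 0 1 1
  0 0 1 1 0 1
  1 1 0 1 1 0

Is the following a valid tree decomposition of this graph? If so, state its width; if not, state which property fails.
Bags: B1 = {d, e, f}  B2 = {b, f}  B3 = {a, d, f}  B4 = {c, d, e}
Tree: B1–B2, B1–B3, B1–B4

No — edge (d,b) lies in no bag.

A tree decomposition must satisfy three properties: every vertex lies in some bag; for every edge, both endpoints lie together in some bag; and for every vertex, the bags containing it form a connected subtree. Here edge (d,b) lies in no bag, so the decomposition is invalid.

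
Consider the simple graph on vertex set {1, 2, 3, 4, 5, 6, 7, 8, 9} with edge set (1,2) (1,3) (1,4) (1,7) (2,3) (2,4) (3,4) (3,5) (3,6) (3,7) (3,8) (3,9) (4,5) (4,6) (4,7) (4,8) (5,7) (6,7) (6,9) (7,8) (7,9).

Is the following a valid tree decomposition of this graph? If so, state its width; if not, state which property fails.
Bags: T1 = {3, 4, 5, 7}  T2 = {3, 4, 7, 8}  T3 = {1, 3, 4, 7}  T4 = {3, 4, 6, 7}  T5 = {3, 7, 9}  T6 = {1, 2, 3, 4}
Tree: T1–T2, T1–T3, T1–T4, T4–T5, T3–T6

A tree decomposition must satisfy three properties: every vertex lies in some bag; for every edge, both endpoints lie together in some bag; and for every vertex, the bags containing it form a connected subtree. Here edge (6,9) lies in no bag, so the decomposition is invalid.

No — edge (6,9) lies in no bag.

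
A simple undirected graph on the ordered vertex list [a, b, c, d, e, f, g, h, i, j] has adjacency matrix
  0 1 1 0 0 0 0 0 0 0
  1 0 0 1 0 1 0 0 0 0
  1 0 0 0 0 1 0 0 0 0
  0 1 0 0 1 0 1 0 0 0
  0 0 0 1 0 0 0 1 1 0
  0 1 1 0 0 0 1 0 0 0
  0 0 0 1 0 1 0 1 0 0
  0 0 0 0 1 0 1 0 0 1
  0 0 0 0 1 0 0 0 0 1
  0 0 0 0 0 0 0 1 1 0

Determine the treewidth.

A width-2 tree decomposition is:
Bags: B1 = {a, b, c}  B2 = {b, c, f}  B3 = {b, d, f}  B4 = {d, f, g}  B5 = {d, e, g}  B6 = {e, g, h}  B7 = {e, h, i}  B8 = {h, i, j}
Tree: B1–B2, B2–B3, B3–B4, B4–B5, B5–B6, B6–B7, B7–B8
Every bag has size at most 3, so the width is 3 − 1 = 2 and tw(G) ≤ 2. The edges a–c–f–b–a form a cycle, so G is not a tree and its treewidth is at least 2. Hence tw(G) = 2 exactly.

2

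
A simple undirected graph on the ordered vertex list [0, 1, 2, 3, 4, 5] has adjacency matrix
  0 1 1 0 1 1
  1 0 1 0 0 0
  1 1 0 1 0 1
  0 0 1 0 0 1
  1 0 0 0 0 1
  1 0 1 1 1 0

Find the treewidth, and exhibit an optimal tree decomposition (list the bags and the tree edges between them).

Every bag has size at most 3, so the width is 3 − 1 = 2 and tw(G) ≤ 2. Conversely, {0, 1, 2} is a clique of size 3, and the vertices of any clique must share a bag in every tree decomposition; so some bag has ≥ 3 vertices and tw(G) ≥ 2. Hence tw(G) = 2 exactly.

Treewidth 2.
One optimal decomposition is:
Bags: B1 = {2, 3, 5}  B2 = {0, 2, 5}  B3 = {0, 1, 2}  B4 = {0, 4, 5}
Tree: B1–B2, B2–B3, B2–B4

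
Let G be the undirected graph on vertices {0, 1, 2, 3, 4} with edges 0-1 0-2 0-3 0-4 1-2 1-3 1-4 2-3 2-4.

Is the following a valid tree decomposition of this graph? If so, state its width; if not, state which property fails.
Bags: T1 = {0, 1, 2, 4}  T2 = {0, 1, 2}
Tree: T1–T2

No — vertex 3 appears in no bag.

A tree decomposition must satisfy three properties: every vertex lies in some bag; for every edge, both endpoints lie together in some bag; and for every vertex, the bags containing it form a connected subtree. Here vertex 3 appears in no bag, so the decomposition is invalid.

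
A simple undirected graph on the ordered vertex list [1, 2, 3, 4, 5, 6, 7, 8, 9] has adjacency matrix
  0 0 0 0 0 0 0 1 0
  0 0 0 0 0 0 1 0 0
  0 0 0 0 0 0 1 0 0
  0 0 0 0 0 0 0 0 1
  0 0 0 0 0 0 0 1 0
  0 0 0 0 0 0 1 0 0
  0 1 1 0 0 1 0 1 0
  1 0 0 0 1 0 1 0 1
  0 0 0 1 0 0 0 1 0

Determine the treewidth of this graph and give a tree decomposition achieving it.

The largest bag has 2 vertices, giving width 1; this decomposition certifies tw(G) ≤ 1. G has an edge, so its treewidth is at least 1. The upper and lower bounds meet at 1, so that is the treewidth.

Treewidth 1.
One such decomposition:
Bags: B1 = {8, 9}  B2 = {1, 8}  B3 = {4, 9}  B4 = {7, 8}  B5 = {3, 7}  B6 = {6, 7}  B7 = {5, 8}  B8 = {2, 7}
Tree: B1–B2, B1–B3, B1–B4, B4–B5, B5–B6, B4–B7, B5–B8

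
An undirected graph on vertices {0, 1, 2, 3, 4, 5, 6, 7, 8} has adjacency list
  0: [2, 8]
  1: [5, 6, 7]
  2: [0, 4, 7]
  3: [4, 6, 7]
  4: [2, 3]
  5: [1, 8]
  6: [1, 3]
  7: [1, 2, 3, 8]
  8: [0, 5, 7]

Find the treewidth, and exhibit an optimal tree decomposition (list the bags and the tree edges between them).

Each bag holds 4 vertices, so the decomposition has width 3, which upper-bounds the treewidth. For the lower bound: the 4 vertex sets {0,5,8}, {1}, {7}, {2,3,4,6} are disjoint, each induces a connected subgraph, and every pair is joined by at least one edge of G. Contracting each set to a single vertex therefore yields K_{4} as a minor, and since treewidth is minor-monotone, tw(G) ≥ tw(K_{4}) = 3. Therefore the treewidth is 3.

Treewidth 3.
One optimal decomposition is:
Bags: B1 = {0, 1, 5, 8}  B2 = {0, 1, 7, 8}  B3 = {0, 1, 2, 7}  B4 = {1, 2, 6, 7}  B5 = {2, 3, 6, 7}  B6 = {2, 3, 4, 6}
Tree: B1–B2, B2–B3, B3–B4, B4–B5, B5–B6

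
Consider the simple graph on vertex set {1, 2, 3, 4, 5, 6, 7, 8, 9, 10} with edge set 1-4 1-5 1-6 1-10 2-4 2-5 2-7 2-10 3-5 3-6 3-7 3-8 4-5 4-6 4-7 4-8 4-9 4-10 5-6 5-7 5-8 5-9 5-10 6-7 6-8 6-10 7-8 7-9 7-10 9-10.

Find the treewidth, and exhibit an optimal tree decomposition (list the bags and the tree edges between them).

Each bag holds 5 vertices, so the decomposition has width 4, which upper-bounds the treewidth. On the other hand G contains the 5-clique {3, 5, 6, 7, 8}. A clique must lie in a single bag of any decomposition, so no decomposition can have width below 4. Hence tw(G) = 4 exactly.

Treewidth 4.
One such decomposition:
Bags: B1 = {4, 5, 6, 7, 8}  B2 = {4, 5, 6, 7, 10}  B3 = {3, 5, 6, 7, 8}  B4 = {4, 5, 7, 9, 10}  B5 = {2, 4, 5, 7, 10}  B6 = {1, 4, 5, 6, 10}
Tree: B1–B2, B1–B3, B2–B4, B2–B5, B2–B6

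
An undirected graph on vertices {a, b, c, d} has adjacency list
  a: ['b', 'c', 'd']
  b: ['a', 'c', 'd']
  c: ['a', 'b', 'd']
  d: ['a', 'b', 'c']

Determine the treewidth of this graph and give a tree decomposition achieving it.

Treewidth 3.
Bags: B1 = {a, b, c, d}
Tree: (single bag)

With just one bag of size 4, the width is 4 − 1 = 3, so tw(G) ≤ 3. For the lower bound, the 4 vertices {a, b, c, d} are pairwise adjacent, and any tree decomposition puts a clique entirely inside one bag — forcing width ≥ 3. Hence tw(G) = 3 exactly.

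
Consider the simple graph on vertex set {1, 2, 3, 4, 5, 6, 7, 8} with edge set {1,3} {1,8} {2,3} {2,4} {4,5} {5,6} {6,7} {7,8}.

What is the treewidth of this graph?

2

A width-2 tree decomposition is:
Bags: B1 = {1, 7, 8}  B2 = {1, 6, 7}  B3 = {1, 5, 6}  B4 = {1, 4, 5}  B5 = {1, 2, 4}  B6 = {1, 2, 3}
Tree: B1–B2, B2–B3, B3–B4, B4–B5, B5–B6
Each bag holds 3 vertices, so the decomposition has width 2, which upper-bounds the treewidth. Since 1–8–7–6–5–4–2–3–1 is a cycle in G, G is not acyclic. Forests are exactly the graphs of treewidth ≤ 1, so tw(G) ≥ 2. Therefore the treewidth is 2.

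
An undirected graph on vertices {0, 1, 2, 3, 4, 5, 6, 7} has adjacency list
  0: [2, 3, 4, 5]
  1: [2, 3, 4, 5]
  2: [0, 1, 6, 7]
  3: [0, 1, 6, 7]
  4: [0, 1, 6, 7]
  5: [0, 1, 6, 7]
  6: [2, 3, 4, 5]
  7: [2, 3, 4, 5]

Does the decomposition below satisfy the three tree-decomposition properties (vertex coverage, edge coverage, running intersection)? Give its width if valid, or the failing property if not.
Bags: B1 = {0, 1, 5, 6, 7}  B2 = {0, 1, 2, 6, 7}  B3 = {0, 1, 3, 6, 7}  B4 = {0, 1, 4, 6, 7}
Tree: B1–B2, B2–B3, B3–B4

Yes; width 4.

Every vertex of G appears in some bag (union = {0, 1, 2, 3, 4, 5, 6, 7}); every edge is covered by a bag; and for each vertex v the set of bags containing v is connected in the bag tree. The decomposition is therefore valid. The largest bag has 5 vertices, so the width is 4.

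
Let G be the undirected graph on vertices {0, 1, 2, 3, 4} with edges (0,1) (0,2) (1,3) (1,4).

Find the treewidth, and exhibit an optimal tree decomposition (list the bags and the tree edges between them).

Each bag holds 2 vertices, so the decomposition has width 1, which upper-bounds the treewidth. G has an edge, so its treewidth is at least 1. The upper and lower bounds meet at 1, so that is the treewidth.

Treewidth 1.
One optimal decomposition is:
Bags: B1 = {0, 1}  B2 = {0, 2}  B3 = {1, 4}  B4 = {1, 3}
Tree: B1–B2, B1–B3, B3–B4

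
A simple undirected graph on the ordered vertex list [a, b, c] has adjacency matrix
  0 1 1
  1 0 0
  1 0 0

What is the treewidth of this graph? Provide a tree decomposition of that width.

Every bag has size at most 2, so the width is 2 − 1 = 1 and tw(G) ≤ 1. Any graph with an edge has treewidth ≥ 1, and G has the edge b–a. The upper and lower bounds meet at 1, so that is the treewidth.

Treewidth 1.
Bags: B1 = {a, b}  B2 = {a, c}
Tree: B1–B2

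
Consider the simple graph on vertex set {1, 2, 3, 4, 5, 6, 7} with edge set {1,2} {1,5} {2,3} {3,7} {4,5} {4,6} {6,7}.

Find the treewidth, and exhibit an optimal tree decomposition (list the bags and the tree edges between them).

Treewidth 2.
One such decomposition:
Bags: B1 = {1, 4, 5}  B2 = {1, 2, 4}  B3 = {2, 3, 4}  B4 = {3, 4, 7}  B5 = {4, 6, 7}
Tree: B1–B2, B2–B3, B3–B4, B4–B5

Every bag has size at most 3, so the width is 3 − 1 = 2 and tw(G) ≤ 2. Since 4–5–1–2–3–7–6–4 is a cycle in G, G is not acyclic. Forests are exactly the graphs of treewidth ≤ 1, so tw(G) ≥ 2. Combining the bounds, tw(G) = 2.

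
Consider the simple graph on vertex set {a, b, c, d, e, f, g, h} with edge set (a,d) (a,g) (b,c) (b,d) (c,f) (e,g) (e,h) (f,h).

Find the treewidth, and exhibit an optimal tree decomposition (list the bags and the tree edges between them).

Every bag has size at most 3, so the width is 3 − 1 = 2 and tw(G) ≤ 2. Since h–f–c–b–d–a–g–e–h is a cycle in G, G is not acyclic. Forests are exactly the graphs of treewidth ≤ 1, so tw(G) ≥ 2. Combining the bounds, tw(G) = 2.

Treewidth 2.
One such decomposition:
Bags: B1 = {c, f, h}  B2 = {b, c, h}  B3 = {b, d, h}  B4 = {a, d, h}  B5 = {a, g, h}  B6 = {e, g, h}
Tree: B1–B2, B2–B3, B3–B4, B4–B5, B5–B6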